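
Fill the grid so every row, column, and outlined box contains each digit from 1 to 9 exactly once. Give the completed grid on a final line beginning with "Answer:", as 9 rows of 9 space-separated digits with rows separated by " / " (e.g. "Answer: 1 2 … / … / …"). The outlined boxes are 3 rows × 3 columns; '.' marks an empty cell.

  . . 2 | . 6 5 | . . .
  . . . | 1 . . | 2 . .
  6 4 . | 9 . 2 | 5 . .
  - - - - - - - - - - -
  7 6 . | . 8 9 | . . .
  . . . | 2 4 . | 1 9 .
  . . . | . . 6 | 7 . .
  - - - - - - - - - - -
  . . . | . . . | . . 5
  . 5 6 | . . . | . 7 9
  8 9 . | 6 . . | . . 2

Step 1. [r4c3∈{1,3,4,5}] row 4 places 1 nowhere but r4c3. So r4c3=1.
Step 2. [r6c5∈{1,3,5}] row 6 places 1 nowhere but r6c5, so r6c5=1.
Step 3. [r1c7∈{3,4,8,9}] r1c7 is the only open cell in col 7 admitting 9 ⇒ r1c7=9.
Step 4. [r7c7∈{3,4,6,8}] r7c7 is the only open cell in col 7 admitting 6. So r7c7=6.
Step 5. [r8c7∈{3,4,8}] col 7 places 8 nowhere but r8c7, so r8c7=8.
Step 6. [r2c8∈{3,4,6,8}] in col 8, 6 fits only at r2c8 ⇒ r2c8=6.
Step 7. [r4c8∈{2,3,4,5}] r4c8 is the only open cell in row 4 admitting 2. So r4c8=2.
Step 8. [r6c8∈{3,4,5,8}] col 8 places 5 nowhere but r6c8. So r6c8=5.
Step 9. [r6c4∈{3}] nothing but 3 survives at r6c4 ⇒ r6c4=3.
Step 10. [r8c4∈{4}] r8c4's peers cover all but 4. So r8c4=4.
Step 11. [r2c6∈{3,4,7,8}] across col 6, 4 lands solely at r2c6 ⇒ r2c6=4.
Step 12. [r1c4∈{7,8}] box 2 places 8 nowhere but r1c4 ⇒ r1c4=8.
Step 13. [r7c4∈{7}] nothing but 7 survives at r7c4, so r7c4=7.
Step 14. [r3c8∈{1,3,8}] col 8 places 8 nowhere but r3c8, so r3c8=8.
Step 15. [r9c3∈{3,4,7}] in row 9, 7 fits only at r9c3, so r9c3=7.
Step 16. [r3c3∈{3}] only 3 remains possible at r3c3 ⇒ r3c3=3.
Step 17. [r2c5∈{3,7}] box 2 places 3 nowhere but r2c5, so r2c5=3.
Step 18. [r1c1∈{1}] r1c1 is down to just 1. So r1c1=1.
Step 19. [r7c2∈{1,2,3}] in col 2, 1 fits only at r7c2, so r7c2=1.
Step 20. [r2c9∈{7}] r2c9 has the single candidate 7 ⇒ r2c9=7.
Step 21. [r5c2∈{3,8}] 3 has one home in col 2: r5c2 ⇒ r5c2=3.
Step 22. [r7c3∈{4}] only 4 remains possible at r7c3. So r7c3=4.
Step 23. [r7c8∈{3}] nothing but 3 survives at r7c8. So r7c8=3.
Step 24. [r6c1∈{2,4,9}] in col 1, 4 fits only at r6c1, so r6c1=4.
Step 25. [r6c9∈{8}] r6c9's peers cover all but 8, so r6c9=8.
Step 26. [r1c8∈{4}] r1c8's peers cover all but 4 ⇒ r1c8=4.
Step 27. [r8c5∈{2}] nothing but 2 survives at r8c5 ⇒ r8c5=2.
Step 28. [r5c1∈{5}] r5c1's peers cover all but 5 ⇒ r5c1=5.
Step 29. [r9c6∈{1,3}] 3 has one home in row 9: r9c6 ⇒ r9c6=3.
Step 30. [r2c3∈{5,8,9}] row 2 places 5 nowhere but r2c3, so r2c3=5.
Step 31. [r4c7∈{3,4}] r4c7 is the only open cell in col 7 admitting 3. So r4c7=3.
Step 32. [r8c1∈{3}] r8c1 is down to just 3, so r8c1=3.
Step 33. [r5c9∈{6}] nothing but 6 survives at r5c9, so r5c9=6.
Step 34. [r5c6∈{7}] only 7 remains possible at r5c6, so r5c6=7.
Step 35. [r7c5∈{9}] only 9 remains possible at r7c5 ⇒ r7c5=9.
Step 36. [r1c2∈{7}] r1c2 has the single candidate 7. So r1c2=7.
Step 37. [r9c7∈{4}] r9c7's peers cover all but 4 ⇒ r9c7=4.
Step 38. [r3c9∈{1}] r3c9 has the single candidate 1 ⇒ r3c9=1.
Step 39. [r4c9∈{4}] nothing but 4 survives at r4c9 ⇒ r4c9=4.
Step 40. [r9c5∈{5}] r9c5 has the single candidate 5, so r9c5=5.
Step 41. [r6c3∈{9}] r6c3 is down to just 9, so r6c3=9.
Step 42. [r6c2∈{2}] r6c2 is down to just 2 ⇒ r6c2=2.
Step 43. [r3c5∈{7}] r3c5 has the single candidate 7, so r3c5=7.
Step 44. [r8c6∈{1}] only 1 remains possible at r8c6, so r8c6=1.
Step 45. [r5c3∈{8}] only 8 remains possible at r5c3. So r5c3=8.
Step 46. [r7c1∈{2}] r7c1's peers cover all but 2 ⇒ r7c1=2.
Step 47. [r4c4∈{5}] r4c4 has the single candidate 5, so r4c4=5.
Step 48. [r2c2∈{8}] r2c2 has the single candidate 8 ⇒ r2c2=8.
Step 49. [r9c8∈{1}] nothing but 1 survives at r9c8. So r9c8=1.
Step 50. [r1c9∈{3}] r1c9 has the single candidate 3 ⇒ r1c9=3.
Step 51. [r7c6∈{8}] r7c6 has the single candidate 8 ⇒ r7c6=8.
Step 52. [r2c1∈{9}] nothing but 9 survives at r2c1 ⇒ r2c1=9.

Answer: 1 7 2 8 6 5 9 4 3 / 9 8 5 1 3 4 2 6 7 / 6 4 3 9 7 2 5 8 1 / 7 6 1 5 8 9 3 2 4 / 5 3 8 2 4 7 1 9 6 / 4 2 9 3 1 6 7 5 8 / 2 1 4 7 9 8 6 3 5 / 3 5 6 4 2 1 8 7 9 / 8 9 7 6 5 3 4 1 2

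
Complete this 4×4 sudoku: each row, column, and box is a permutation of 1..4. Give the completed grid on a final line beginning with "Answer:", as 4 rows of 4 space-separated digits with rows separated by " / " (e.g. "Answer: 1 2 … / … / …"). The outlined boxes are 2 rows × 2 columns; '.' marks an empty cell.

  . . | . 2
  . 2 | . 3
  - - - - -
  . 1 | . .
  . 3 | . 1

Step 1. [r3c4∈{4}] only 4 remains possible at r3c4 ⇒ r3c4=4.
Step 2. [r4c1∈{2,4}] in row 4, 4 fits only at r4c1. So r4c1=4.
Step 3. [r2c3∈{1,4}] 4 has one home in row 2: r2c3. So r2c3=4.
Step 4. [r1c3∈{1}] only 1 remains possible at r1c3, so r1c3=1.
Step 5. [r3c3∈{2,3}] across row 3, 3 lands solely at r3c3. So r3c3=3.
Step 6. [r4c3∈{2}] only 2 remains possible at r4c3, so r4c3=2.
Step 7. [r1c2∈{4}] r1c2 is down to just 4. So r1c2=4.
Step 8. [r2c1∈{1}] r2c1 has the single candidate 1. So r2c1=1.
Step 9. [r1c1∈{3}] only 3 remains possible at r1c1. So r1c1=3.
Step 10. [r3c1∈{2}] r3c1's peers cover all but 2 ⇒ r3c1=2.

Answer: 3 4 1 2 / 1 2 4 3 / 2 1 3 4 / 4 3 2 1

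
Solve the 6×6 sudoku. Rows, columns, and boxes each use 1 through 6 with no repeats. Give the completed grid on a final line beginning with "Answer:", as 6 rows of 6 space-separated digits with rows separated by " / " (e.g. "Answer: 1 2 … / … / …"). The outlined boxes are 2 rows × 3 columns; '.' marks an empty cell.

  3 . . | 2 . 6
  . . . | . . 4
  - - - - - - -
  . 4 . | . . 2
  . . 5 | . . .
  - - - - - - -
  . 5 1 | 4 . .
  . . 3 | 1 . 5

Step 1. [r3c3∈{6}] only 6 remains possible at r3c3, so r3c3=6.
Step 2. [r2c1∈{1,2,5,6}] in col 1, 5 fits only at r2c1 ⇒ r2c1=5.
Step 3. [r4c2∈{1,2,3}] in col 2, 3 fits only at r4c2. So r4c2=3.
Step 4. [r4c6∈{1}] only 1 remains possible at r4c6, so r4c6=1.
Step 5. [r2c2∈{1,2,6}] 6 has one home in row 2: r2c2, so r2c2=6.
Step 6. [r6c2∈{2}] only 2 remains possible at r6c2 ⇒ r6c2=2.
Step 7. [r6c5∈{6}] only 6 remains possible at r6c5. So r6c5=6.
Step 8. [r2c5∈{1,3}] 1 has one home in row 2: r2c5 ⇒ r2c5=1.
Step 9. [r3c4∈{3,5}] across col 4, 5 lands solely at r3c4. So r3c4=5.
Step 10. [r3c5∈{3}] r3c5 is down to just 3, so r3c5=3.
Step 11. [r5c1∈{6}] r5c1 has the single candidate 6 ⇒ r5c1=6.
Step 12. [r1c3∈{4}] r1c3 is down to just 4 ⇒ r1c3=4.
Step 13. [r6c1∈{4}] r6c1 has the single candidate 4. So r6c1=4.
Step 14. [r4c1∈{2}] r4c1 has the single candidate 2 ⇒ r4c1=2.
Step 15. [r3c1∈{1}] r3c1 is down to just 1. So r3c1=1.
Step 16. [r4c5∈{4}] nothing but 4 survives at r4c5 ⇒ r4c5=4.
Step 17. [r1c2∈{1}] r1c2 is down to just 1, so r1c2=1.
Step 18. [r5c5∈{2}] nothing but 2 survives at r5c5. So r5c5=2.
Step 19. [r4c4∈{6}] r4c4's peers cover all but 6. So r4c4=6.
Step 20. [r2c3∈{2}] only 2 remains possible at r2c3. So r2c3=2.
Step 21. [r2c4∈{3}] r2c4 is down to just 3. So r2c4=3.
Step 22. [r5c6∈{3}] r5c6 is down to just 3. So r5c6=3.
Step 23. [r1c5∈{5}] r1c5's peers cover all but 5 ⇒ r1c5=5.

Answer: 3 1 4 2 5 6 / 5 6 2 3 1 4 / 1 4 6 5 3 2 / 2 3 5 6 4 1 / 6 5 1 4 2 3 / 4 2 3 1 6 5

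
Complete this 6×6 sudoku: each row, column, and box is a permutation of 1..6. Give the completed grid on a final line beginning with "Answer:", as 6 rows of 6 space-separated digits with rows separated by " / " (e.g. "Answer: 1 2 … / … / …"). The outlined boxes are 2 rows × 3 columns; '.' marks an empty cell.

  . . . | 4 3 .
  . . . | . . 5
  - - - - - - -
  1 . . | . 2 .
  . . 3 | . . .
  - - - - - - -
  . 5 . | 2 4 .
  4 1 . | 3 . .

Step 1. [r6c6∈{6}] r6c6 is down to just 6. So r6c6=6.
Step 2. [r1c6∈{1,2}] 2 has one home in col 6: r1c6. So r1c6=2.
Step 3. [r1c2∈{6}] only 6 remains possible at r1c2, so r1c2=6.
Step 4. [r3c2∈{4}] r3c2's peers cover all but 4, so r3c2=4.
Step 5. [r1c3∈{1,5}] across row 1, 1 lands solely at r1c3, so r1c3=1.
Step 6. [r3c3∈{5,6}] col 3 places 5 nowhere but r3c3, so r3c3=5.
Step 7. [r4c1∈{2,6}] in box 3, 6 fits only at r4c1, so r4c1=6.
Step 8. [r2c1∈{2,3}] 2 has one home in col 1: r2c1 ⇒ r2c1=2.
Step 9. [r4c4∈{1,5}] 5 has one home in col 4: r4c4. So r4c4=5.
Step 10. [r2c5∈{1,6}] 6 has one home in col 5: r2c5. So r2c5=6.
Step 11. [r4c6∈{1,4}] row 4 places 4 nowhere but r4c6. So r4c6=4.
Step 12. [r3c4∈{6}] r3c4 has the single candidate 6 ⇒ r3c4=6.
Step 13. [r2c2∈{3}] nothing but 3 survives at r2c2. So r2c2=3.
Step 14. [r3c6∈{3}] only 3 remains possible at r3c6. So r3c6=3.
Step 15. [r4c5∈{1}] only 1 remains possible at r4c5, so r4c5=1.
Step 16. [r1c1∈{5}] r1c1's peers cover all but 5, so r1c1=5.
Step 17. [r2c4∈{1}] r2c4 is down to just 1. So r2c4=1.
Step 18. [r2c3∈{4}] r2c3 has the single candidate 4 ⇒ r2c3=4.
Step 19. [r4c2∈{2}] nothing but 2 survives at r4c2, so r4c2=2.
Step 20. [r5c1∈{3}] r5c1 has the single candidate 3 ⇒ r5c1=3.
Step 21. [r5c3∈{6}] nothing but 6 survives at r5c3 ⇒ r5c3=6.
Step 22. [r6c5∈{5}] r6c5 has the single candidate 5, so r6c5=5.
Step 23. [r6c3∈{2}] nothing but 2 survives at r6c3. So r6c3=2.
Step 24. [r5c6∈{1}] only 1 remains possible at r5c6. So r5c6=1.

Answer: 5 6 1 4 3 2 / 2 3 4 1 6 5 / 1 4 5 6 2 3 / 6 2 3 5 1 4 / 3 5 6 2 4 1 / 4 1 2 3 5 6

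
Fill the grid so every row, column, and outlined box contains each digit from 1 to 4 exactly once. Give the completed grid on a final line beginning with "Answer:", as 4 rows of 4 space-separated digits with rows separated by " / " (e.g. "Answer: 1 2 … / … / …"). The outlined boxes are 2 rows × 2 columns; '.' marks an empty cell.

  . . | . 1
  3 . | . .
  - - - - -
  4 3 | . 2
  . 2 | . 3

Step 1. [r4c3∈{1,4}] row 4 places 4 nowhere but r4c3, so r4c3=4.
Step 2. [r2c3∈{2}] nothing but 2 survives at r2c3. So r2c3=2.
Step 3. [r2c2∈{1,4}] 1 has one home in row 2: r2c2. So r2c2=1.
Step 4. [r1c1∈{2}] r1c1's peers cover all but 2. So r1c1=2.
Step 5. [r3c3∈{1}] r3c3 has the single candidate 1 ⇒ r3c3=1.
Step 6. [r1c2∈{4}] r1c2 is down to just 4. So r1c2=4.
Step 7. [r2c4∈{4}] r2c4 is down to just 4 ⇒ r2c4=4.
Step 8. [r1c3∈{3}] r1c3 has the single candidate 3 ⇒ r1c3=3.
Step 9. [r4c1∈{1}] r4c1's peers cover all but 1, so r4c1=1.

Answer: 2 4 3 1 / 3 1 2 4 / 4 3 1 2 / 1 2 4 3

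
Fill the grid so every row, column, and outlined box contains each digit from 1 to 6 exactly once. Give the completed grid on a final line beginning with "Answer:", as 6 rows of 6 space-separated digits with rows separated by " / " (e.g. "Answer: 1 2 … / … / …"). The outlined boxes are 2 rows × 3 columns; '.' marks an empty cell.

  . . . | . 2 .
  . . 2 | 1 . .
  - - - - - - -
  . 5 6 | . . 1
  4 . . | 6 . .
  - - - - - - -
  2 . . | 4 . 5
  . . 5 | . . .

Step 1. [r3c1∈{3}] nothing but 3 survives at r3c1, so r3c1=3.
Step 2. [r1c3∈{1,3,4}] r1c3 is the only open cell in col 3 admitting 4 ⇒ r1c3=4.
Step 3. [r5c3∈{1,3}] col 3 places 3 nowhere but r5c3, so r5c3=3.
Step 4. [r1c4∈{3,5}] in col 4, 5 fits only at r1c4. So r1c4=5.
Step 5. [r6c4∈{2,3}] across col 4, 3 lands solely at r6c4 ⇒ r6c4=3.
Step 6. [r2c6∈{3,4,6}] r2c6 is the only open cell in col 6 admitting 4. So r2c6=4.
Step 7. [r6c6∈{2,6}] in row 6, 2 fits only at r6c6. So r6c6=2.
Step 8. [r1c6∈{3,6}] 6 has one home in col 6: r1c6. So r1c6=6.
Step 9. [r1c2∈{1,3}] 3 has one home in row 1: r1c2 ⇒ r1c2=3.
Step 10. [r2c2∈{6}] only 6 remains possible at r2c2. So r2c2=6.
Step 11. [r5c2∈{1}] nothing but 1 survives at r5c2. So r5c2=1.
Step 12. [r6c1∈{6}] r6c1 is down to just 6 ⇒ r6c1=6.
Step 13. [r2c5∈{3}] nothing but 3 survives at r2c5, so r2c5=3.
Step 14. [r4c6∈{3}] r4c6's peers cover all but 3. So r4c6=3.
Step 15. [r4c2∈{2}] only 2 remains possible at r4c2. So r4c2=2.
Step 16. [r6c5∈{1}] r6c5's peers cover all but 1. So r6c5=1.
Step 17. [r4c5∈{5}] r4c5 is down to just 5. So r4c5=5.
Step 18. [r5c5∈{6}] nothing but 6 survives at r5c5 ⇒ r5c5=6.
Step 19. [r2c1∈{5}] only 5 remains possible at r2c1, so r2c1=5.
Step 20. [r3c4∈{2}] r3c4 has the single candidate 2. So r3c4=2.
Step 21. [r3c5∈{4}] r3c5 is down to just 4 ⇒ r3c5=4.
Step 22. [r4c3∈{1}] only 1 remains possible at r4c3 ⇒ r4c3=1.
Step 23. [r6c2∈{4}] r6c2's peers cover all but 4 ⇒ r6c2=4.
Step 24. [r1c1∈{1}] nothing but 1 survives at r1c1. So r1c1=1.

Answer: 1 3 4 5 2 6 / 5 6 2 1 3 4 / 3 5 6 2 4 1 / 4 2 1 6 5 3 / 2 1 3 4 6 5 / 6 4 5 3 1 2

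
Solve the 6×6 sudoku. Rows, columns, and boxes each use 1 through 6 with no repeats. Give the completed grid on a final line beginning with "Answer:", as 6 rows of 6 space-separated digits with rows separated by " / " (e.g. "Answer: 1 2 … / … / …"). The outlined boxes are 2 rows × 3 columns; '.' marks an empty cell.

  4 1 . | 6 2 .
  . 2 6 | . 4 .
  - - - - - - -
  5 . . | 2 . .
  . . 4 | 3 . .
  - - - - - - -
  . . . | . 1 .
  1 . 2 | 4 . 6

Step 1. [r5c4∈{5}] r5c4 has the single candidate 5, so r5c4=5.
Step 2. [r5c3∈{3}] only 3 remains possible at r5c3. So r5c3=3.
Step 3. [r4c2∈{6}] only 6 remains possible at r4c2. So r4c2=6.
Step 4. [r2c6∈{1,3,5}] row 2 places 5 nowhere but r2c6 ⇒ r2c6=5.
Step 5. [r4c6∈{1}] r4c6's peers cover all but 1 ⇒ r4c6=1.
Step 6. [r4c5∈{5}] nothing but 5 survives at r4c5 ⇒ r4c5=5.
Step 7. [r5c1∈{6}] r5c1 is down to just 6. So r5c1=6.
Step 8. [r4c1∈{2}] r4c1's peers cover all but 2. So r4c1=2.
Step 9. [r6c2∈{5}] nothing but 5 survives at r6c2 ⇒ r6c2=5.
Step 10. [r1c6∈{3}] r1c6 has the single candidate 3, so r1c6=3.
Step 11. [r2c1∈{3}] r2c1's peers cover all but 3, so r2c1=3.
Step 12. [r3c6∈{4}] r3c6 has the single candidate 4 ⇒ r3c6=4.
Step 13. [r5c6∈{2}] r5c6's peers cover all but 2, so r5c6=2.
Step 14. [r1c3∈{5}] r1c3 is down to just 5. So r1c3=5.
Step 15. [r3c3∈{1}] r3c3 is down to just 1, so r3c3=1.
Step 16. [r3c5∈{6}] r3c5 has the single candidate 6, so r3c5=6.
Step 17. [r2c4∈{1}] r2c4's peers cover all but 1 ⇒ r2c4=1.
Step 18. [r6c5∈{3}] r6c5 is down to just 3, so r6c5=3.
Step 19. [r5c2∈{4}] nothing but 4 survives at r5c2 ⇒ r5c2=4.
Step 20. [r3c2∈{3}] nothing but 3 survives at r3c2 ⇒ r3c2=3.

Answer: 4 1 5 6 2 3 / 3 2 6 1 4 5 / 5 3 1 2 6 4 / 2 6 4 3 5 1 / 6 4 3 5 1 2 / 1 5 2 4 3 6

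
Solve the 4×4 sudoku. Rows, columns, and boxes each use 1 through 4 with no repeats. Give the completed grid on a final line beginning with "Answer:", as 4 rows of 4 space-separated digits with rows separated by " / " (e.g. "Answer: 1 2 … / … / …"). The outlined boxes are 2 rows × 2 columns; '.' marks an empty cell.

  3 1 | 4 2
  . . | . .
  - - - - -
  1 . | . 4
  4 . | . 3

Step 1. [r4c2∈{2}] r4c2 has the single candidate 2 ⇒ r4c2=2.
Step 2. [r2c4∈{1}] r2c4 is down to just 1, so r2c4=1.
Step 3. [r2c1∈{2}] only 2 remains possible at r2c1, so r2c1=2.
Step 4. [r4c3∈{1}] only 1 remains possible at r4c3 ⇒ r4c3=1.
Step 5. [r2c3∈{3}] nothing but 3 survives at r2c3. So r2c3=3.
Step 6. [r3c2∈{3}] only 3 remains possible at r3c2 ⇒ r3c2=3.
Step 7. [r2c2∈{4}] r2c2's peers cover all but 4 ⇒ r2c2=4.
Step 8. [r3c3∈{2}] only 2 remains possible at r3c3 ⇒ r3c3=2.

Answer: 3 1 4 2 / 2 4 3 1 / 1 3 2 4 / 4 2 1 3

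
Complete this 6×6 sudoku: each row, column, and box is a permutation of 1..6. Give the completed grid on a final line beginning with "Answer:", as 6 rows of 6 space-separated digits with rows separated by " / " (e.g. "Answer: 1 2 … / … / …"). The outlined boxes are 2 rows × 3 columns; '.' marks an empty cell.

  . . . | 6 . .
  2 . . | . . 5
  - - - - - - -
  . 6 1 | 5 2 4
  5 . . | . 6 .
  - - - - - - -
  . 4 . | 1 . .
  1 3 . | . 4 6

Step 1. [r4c3∈{2,3,4}] 4 has one home in row 4: r4c3 ⇒ r4c3=4.
Step 2. [r1c6∈{1,2,3}] across row 1, 2 lands solely at r1c6. So r1c6=2.
Step 3. [r5c3∈{2,5,6}] in row 5, 2 fits only at r5c3. So r5c3=2.
Step 4. [r5c6∈{3}] r5c6 has the single candidate 3, so r5c6=3.
Step 5. [r1c2∈{1,5}] in col 2, 5 fits only at r1c2, so r1c2=5.
Step 6. [r1c3∈{3}] r1c3's peers cover all but 3 ⇒ r1c3=3.
Step 7. [r2c5∈{1,3}] across col 5, 3 lands solely at r2c5 ⇒ r2c5=3.
Step 8. [r4c4∈{3}] nothing but 3 survives at r4c4 ⇒ r4c4=3.
Step 9. [r1c5∈{1}] r1c5's peers cover all but 1, so r1c5=1.
Step 10. [r5c1∈{6}] r5c1 has the single candidate 6 ⇒ r5c1=6.
Step 11. [r2c3∈{6}] nothing but 6 survives at r2c3, so r2c3=6.
Step 12. [r4c2∈{2}] r4c2 is down to just 2. So r4c2=2.
Step 13. [r3c1∈{3}] r3c1 is down to just 3, so r3c1=3.
Step 14. [r6c3∈{5}] r6c3's peers cover all but 5, so r6c3=5.
Step 15. [r4c6∈{1}] r4c6's peers cover all but 1, so r4c6=1.
Step 16. [r2c4∈{4}] r2c4's peers cover all but 4 ⇒ r2c4=4.
Step 17. [r2c2∈{1}] r2c2's peers cover all but 1. So r2c2=1.
Step 18. [r5c5∈{5}] r5c5 has the single candidate 5, so r5c5=5.
Step 19. [r6c4∈{2}] r6c4's peers cover all but 2, so r6c4=2.
Step 20. [r1c1∈{4}] r1c1 has the single candidate 4, so r1c1=4.

Answer: 4 5 3 6 1 2 / 2 1 6 4 3 5 / 3 6 1 5 2 4 / 5 2 4 3 6 1 / 6 4 2 1 5 3 / 1 3 5 2 4 6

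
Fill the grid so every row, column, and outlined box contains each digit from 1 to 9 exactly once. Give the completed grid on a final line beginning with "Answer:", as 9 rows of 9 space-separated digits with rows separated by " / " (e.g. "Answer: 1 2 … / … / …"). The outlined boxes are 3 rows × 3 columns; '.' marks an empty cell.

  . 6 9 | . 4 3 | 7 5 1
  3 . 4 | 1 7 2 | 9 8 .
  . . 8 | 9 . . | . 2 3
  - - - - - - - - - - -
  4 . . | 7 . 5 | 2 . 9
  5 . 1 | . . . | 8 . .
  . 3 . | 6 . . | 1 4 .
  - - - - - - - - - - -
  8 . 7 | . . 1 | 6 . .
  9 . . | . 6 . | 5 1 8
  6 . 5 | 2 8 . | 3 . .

Step 1. [r5c2∈{2,7,9}] col 2 places 9 nowhere but r5c2. So r5c2=9.
Step 2. [r5c6∈{4}] r5c6 is down to just 4. So r5c6=4.
Step 3. [r5c4∈{3}] nothing but 3 survives at r5c4, so r5c4=3.
Step 4. [r6c1∈{2,7}] box 4 places 7 nowhere but r6c1 ⇒ r6c1=7.
Step 5. [r6c3∈{2}] only 2 remains possible at r6c3, so r6c3=2.
Step 6. [r7c5∈{3,5,9}] across row 7, 3 lands solely at r7c5, so r7c5=3.
Step 7. [r9c6∈{7,9}] box 8 places 9 nowhere but r9c6 ⇒ r9c6=9.
Step 8. [r8c2∈{2,4}] across row 8, 2 lands solely at r8c2, so r8c2=2.
Step 9. [r7c2∈{4}] only 4 remains possible at r7c2, so r7c2=4.
Step 10. [r9c8∈{7}] r9c8 is down to just 7, so r9c8=7.
Step 11. [r5c8∈{6}] nothing but 6 survives at r5c8. So r5c8=6.
Step 12. [r3c2∈{1,5,7}] row 3 places 7 nowhere but r3c2 ⇒ r3c2=7.
Step 13. [r3c6∈{6}] only 6 remains possible at r3c6, so r3c6=6.
Step 14. [r9c9∈{4}] r9c9 is down to just 4. So r9c9=4.
Step 15. [r8c6∈{7}] r8c6's peers cover all but 7 ⇒ r8c6=7.
Step 16. [r2c9∈{6}] r2c9 has the single candidate 6. So r2c9=6.
Step 17. [r7c4∈{5}] r7c4 is down to just 5, so r7c4=5.
Step 18. [r4c2∈{8}] nothing but 8 survives at r4c2. So r4c2=8.
Step 19. [r2c2∈{5}] r2c2's peers cover all but 5, so r2c2=5.
Step 20. [r7c9∈{2}] r7c9 has the single candidate 2. So r7c9=2.
Step 21. [r1c4∈{8}] only 8 remains possible at r1c4. So r1c4=8.
Step 22. [r8c3∈{3}] r8c3's peers cover all but 3 ⇒ r8c3=3.
Step 23. [r3c5∈{5}] only 5 remains possible at r3c5. So r3c5=5.
Step 24. [r5c5∈{2}] r5c5 is down to just 2. So r5c5=2.
Step 25. [r3c1∈{1}] r3c1's peers cover all but 1, so r3c1=1.
Step 26. [r8c4∈{4}] r8c4's peers cover all but 4, so r8c4=4.
Step 27. [r4c5∈{1}] r4c5 is down to just 1, so r4c5=1.
Step 28. [r5c9∈{7}] r5c9's peers cover all but 7, so r5c9=7.
Step 29. [r4c3∈{6}] only 6 remains possible at r4c3 ⇒ r4c3=6.
Step 30. [r4c8∈{3}] r4c8 is down to just 3. So r4c8=3.
Step 31. [r7c8∈{9}] only 9 remains possible at r7c8. So r7c8=9.
Step 32. [r6c9∈{5}] r6c9 has the single candidate 5, so r6c9=5.
Step 33. [r1c1∈{2}] nothing but 2 survives at r1c1, so r1c1=2.
Step 34. [r6c6∈{8}] nothing but 8 survives at r6c6, so r6c6=8.
Step 35. [r9c2∈{1}] r9c2 has the single candidate 1, so r9c2=1.
Step 36. [r6c5∈{9}] only 9 remains possible at r6c5, so r6c5=9.
Step 37. [r3c7∈{4}] r3c7 is down to just 4 ⇒ r3c7=4.

Answer: 2 6 9 8 4 3 7 5 1 / 3 5 4 1 7 2 9 8 6 / 1 7 8 9 5 6 4 2 3 / 4 8 6 7 1 5 2 3 9 / 5 9 1 3 2 4 8 6 7 / 7 3 2 6 9 8 1 4 5 / 8 4 7 5 3 1 6 9 2 / 9 2 3 4 6 7 5 1 8 / 6 1 5 2 8 9 3 7 4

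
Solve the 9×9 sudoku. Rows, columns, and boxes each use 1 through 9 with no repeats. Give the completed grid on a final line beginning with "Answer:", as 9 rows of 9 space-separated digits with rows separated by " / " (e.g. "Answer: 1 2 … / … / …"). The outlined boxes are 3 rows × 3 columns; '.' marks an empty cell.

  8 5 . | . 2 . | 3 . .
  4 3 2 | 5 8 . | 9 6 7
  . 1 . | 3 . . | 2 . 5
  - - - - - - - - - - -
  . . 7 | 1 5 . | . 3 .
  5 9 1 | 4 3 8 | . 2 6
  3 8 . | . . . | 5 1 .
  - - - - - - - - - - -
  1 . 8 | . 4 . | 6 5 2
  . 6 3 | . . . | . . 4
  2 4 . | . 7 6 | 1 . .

Step 1. [r7c4∈{9}] r7c4 is down to just 9, so r7c4=9.
Step 2. [r6c9∈{9}] nothing but 9 survives at r6c9. So r6c9=9.
Step 3. [r3c5∈{6,9}] in col 5, 9 fits only at r3c5, so r3c5=9.
Step 4. [r8c8∈{7,8,9}] col 8 places 7 nowhere but r8c8, so r8c8=7.
Step 5. [r8c7∈{8}] r8c7 has the single candidate 8. So r8c7=8.
Step 6. [r3c3∈{6}] only 6 remains possible at r3c3, so r3c3=6.
Step 7. [r1c4∈{6,7}] row 1 places 6 nowhere but r1c4, so r1c4=6.
Step 8. [r1c6∈{1,4,7}] r1c6 is the only open cell in row 1 admitting 7. So r1c6=7.
Step 9. [r6c6∈{2}] r6c6 is down to just 2. So r6c6=2.
Step 10. [r3c6∈{4}] r3c6 has the single candidate 4. So r3c6=4.
Step 11. [r8c6∈{1,5}] row 8 places 5 nowhere but r8c6. So r8c6=5.
Step 12. [r9c3∈{5,9}] 5 has one home in row 9: r9c3, so r9c3=5.
Step 13. [r9c8∈{9}] r9c8's peers cover all but 9, so r9c8=9.
Step 14. [r6c5∈{6}] r6c5 is down to just 6. So r6c5=6.
Step 15. [r3c8∈{8}] r3c8 has the single candidate 8, so r3c8=8.
Step 16. [r8c1∈{9}] r8c1's peers cover all but 9, so r8c1=9.
Step 17. [r8c4∈{2}] r8c4 has the single candidate 2 ⇒ r8c4=2.
Step 18. [r9c9∈{3}] r9c9 has the single candidate 3 ⇒ r9c9=3.
Step 19. [r1c3∈{9}] only 9 remains possible at r1c3. So r1c3=9.
Step 20. [r5c7∈{7}] r5c7's peers cover all but 7 ⇒ r5c7=7.
Step 21. [r4c2∈{2}] nothing but 2 survives at r4c2. So r4c2=2.
Step 22. [r1c8∈{4}] r1c8 is down to just 4 ⇒ r1c8=4.
Step 23. [r6c4∈{7}] r6c4 has the single candidate 7, so r6c4=7.
Step 24. [r4c7∈{4}] nothing but 4 survives at r4c7, so r4c7=4.
Step 25. [r2c6∈{1}] r2c6 has the single candidate 1 ⇒ r2c6=1.
Step 26. [r7c6∈{3}] r7c6's peers cover all but 3. So r7c6=3.
Step 27. [r6c3∈{4}] only 4 remains possible at r6c3, so r6c3=4.
Step 28. [r1c9∈{1}] nothing but 1 survives at r1c9. So r1c9=1.
Step 29. [r3c1∈{7}] nothing but 7 survives at r3c1 ⇒ r3c1=7.
Step 30. [r4c6∈{9}] r4c6's peers cover all but 9 ⇒ r4c6=9.
Step 31. [r4c1∈{6}] only 6 remains possible at r4c1, so r4c1=6.
Step 32. [r7c2∈{7}] r7c2's peers cover all but 7. So r7c2=7.
Step 33. [r8c5∈{1}] r8c5's peers cover all but 1, so r8c5=1.
Step 34. [r4c9∈{8}] r4c9 has the single candidate 8. So r4c9=8.
Step 35. [r9c4∈{8}] r9c4 has the single candidate 8, so r9c4=8.

Answer: 8 5 9 6 2 7 3 4 1 / 4 3 2 5 8 1 9 6 7 / 7 1 6 3 9 4 2 8 5 / 6 2 7 1 5 9 4 3 8 / 5 9 1 4 3 8 7 2 6 / 3 8 4 7 6 2 5 1 9 / 1 7 8 9 4 3 6 5 2 / 9 6 3 2 1 5 8 7 4 / 2 4 5 8 7 6 1 9 3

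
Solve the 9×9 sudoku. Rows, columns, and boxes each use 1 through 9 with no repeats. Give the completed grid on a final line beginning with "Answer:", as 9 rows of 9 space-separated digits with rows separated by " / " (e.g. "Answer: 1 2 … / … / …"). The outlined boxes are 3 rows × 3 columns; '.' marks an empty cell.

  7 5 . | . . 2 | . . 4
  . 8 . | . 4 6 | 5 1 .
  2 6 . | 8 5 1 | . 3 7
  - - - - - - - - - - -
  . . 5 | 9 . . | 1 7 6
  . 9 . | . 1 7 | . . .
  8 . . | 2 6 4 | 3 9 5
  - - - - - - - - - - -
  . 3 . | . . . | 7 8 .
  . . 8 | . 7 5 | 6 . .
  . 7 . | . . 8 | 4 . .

Step 1. [r8c8∈{2}] r8c8 has the single candidate 2, so r8c8=2.
Step 2. [r1c4∈{3}] r1c4's peers cover all but 3 ⇒ r1c4=3.
Step 3. [r7c6∈{9}] only 9 remains possible at r7c6. So r7c6=9.
Step 4. [r7c9∈{1}] only 1 remains possible at r7c9, so r7c9=1.
Step 5. [r9c5∈{2,3}] r9c5 is the only open cell in box 8 admitting 3, so r9c5=3.
Step 6. [r9c3∈{1,2,6,9}] r9c3 is the only open cell in row 9 admitting 2, so r9c3=2.
Step 7. [r9c9∈{9}] r9c9 has the single candidate 9. So r9c9=9.
Step 8. [r8c1∈{1,4,9}] r8c1 is the only open cell in row 8 admitting 9 ⇒ r8c1=9.
Step 9. [r9c1∈{1,5,6}] col 1 places 1 nowhere but r9c1, so r9c1=1.
Step 10. [r8c2∈{4}] only 4 remains possible at r8c2 ⇒ r8c2=4.
Step 11. [r2c3∈{3,9}] 9 has one home in row 2: r2c3 ⇒ r2c3=9.
Step 12. [r5c3∈{3,4,6}] 3 has one home in col 3: r5c3 ⇒ r5c3=3.
Step 13. [r5c9∈{2,8}] col 9 places 8 nowhere but r5c9, so r5c9=8.
Step 14. [r5c1∈{4,6}] 6 has one home in row 5: r5c1 ⇒ r5c1=6.
Step 15. [r6c2∈{1}] r6c2's peers cover all but 1, so r6c2=1.
Step 16. [r1c5∈{9}] r1c5's peers cover all but 9 ⇒ r1c5=9.
Step 17. [r9c4∈{6}] only 6 remains possible at r9c4. So r9c4=6.
Step 18. [r4c2∈{2}] only 2 remains possible at r4c2, so r4c2=2.
Step 19. [r2c4∈{7}] only 7 remains possible at r2c4, so r2c4=7.
Step 20. [r7c5∈{2}] r7c5 has the single candidate 2. So r7c5=2.
Step 21. [r5c8∈{4}] only 4 remains possible at r5c8 ⇒ r5c8=4.
Step 22. [r5c4∈{5}] r5c4 has the single candidate 5, so r5c4=5.
Step 23. [r1c7∈{8}] r1c7's peers cover all but 8. So r1c7=8.
Step 24. [r3c3∈{4}] nothing but 4 survives at r3c3 ⇒ r3c3=4.
Step 25. [r8c4∈{1}] nothing but 1 survives at r8c4. So r8c4=1.
Step 26. [r3c7∈{9}] nothing but 9 survives at r3c7 ⇒ r3c7=9.
Step 27. [r4c6∈{3}] r4c6 is down to just 3. So r4c6=3.
Step 28. [r8c9∈{3}] nothing but 3 survives at r8c9, so r8c9=3.
Step 29. [r6c3∈{7}] r6c3 has the single candidate 7, so r6c3=7.
Step 30. [r9c8∈{5}] only 5 remains possible at r9c8. So r9c8=5.
Step 31. [r2c9∈{2}] nothing but 2 survives at r2c9. So r2c9=2.
Step 32. [r4c1∈{4}] r4c1 has the single candidate 4 ⇒ r4c1=4.
Step 33. [r2c1∈{3}] r2c1's peers cover all but 3. So r2c1=3.
Step 34. [r5c7∈{2}] r5c7 is down to just 2. So r5c7=2.
Step 35. [r4c5∈{8}] nothing but 8 survives at r4c5, so r4c5=8.
Step 36. [r1c8∈{6}] r1c8 has the single candidate 6, so r1c8=6.
Step 37. [r7c3∈{6}] nothing but 6 survives at r7c3. So r7c3=6.
Step 38. [r7c4∈{4}] r7c4 has the single candidate 4, so r7c4=4.
Step 39. [r7c1∈{5}] r7c1 is down to just 5. So r7c1=5.
Step 40. [r1c3∈{1}] r1c3 has the single candidate 1 ⇒ r1c3=1.

Answer: 7 5 1 3 9 2 8 6 4 / 3 8 9 7 4 6 5 1 2 / 2 6 4 8 5 1 9 3 7 / 4 2 5 9 8 3 1 7 6 / 6 9 3 5 1 7 2 4 8 / 8 1 7 2 6 4 3 9 5 / 5 3 6 4 2 9 7 8 1 / 9 4 8 1 7 5 6 2 3 / 1 7 2 6 3 8 4 5 9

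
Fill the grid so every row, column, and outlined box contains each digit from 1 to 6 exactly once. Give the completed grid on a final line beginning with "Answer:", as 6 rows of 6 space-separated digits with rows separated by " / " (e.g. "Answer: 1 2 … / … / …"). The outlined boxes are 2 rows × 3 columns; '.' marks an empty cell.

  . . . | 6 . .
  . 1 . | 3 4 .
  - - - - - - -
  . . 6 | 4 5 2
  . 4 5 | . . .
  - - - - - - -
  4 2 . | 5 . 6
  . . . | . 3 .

Step 1. [r5c5∈{1}] only 1 remains possible at r5c5 ⇒ r5c5=1.
Step 2. [r4c1∈{1,2,3}] in row 4, 2 fits only at r4c1 ⇒ r4c1=2.
Step 3. [r2c1∈{5,6}] across row 2, 6 lands solely at r2c1 ⇒ r2c1=6.
Step 4. [r1c6∈{1,5}] 1 has one home in row 1: r1c6 ⇒ r1c6=1.
Step 5. [r3c2∈{3}] r3c2's peers cover all but 3 ⇒ r3c2=3.
Step 6. [r1c3∈{2,3,4}] row 1 places 4 nowhere but r1c3. So r1c3=4.
Step 7. [r1c2∈{5}] r1c2's peers cover all but 5 ⇒ r1c2=5.
Step 8. [r3c1∈{1}] r3c1 has the single candidate 1. So r3c1=1.
Step 9. [r6c1∈{5}] r6c1 is down to just 5, so r6c1=5.
Step 10. [r6c2∈{6}] only 6 remains possible at r6c2. So r6c2=6.
Step 11. [r1c5∈{2}] nothing but 2 survives at r1c5. So r1c5=2.
Step 12. [r6c4∈{2}] r6c4's peers cover all but 2, so r6c4=2.
Step 13. [r6c6∈{4}] r6c6's peers cover all but 4. So r6c6=4.
Step 14. [r4c4∈{1}] only 1 remains possible at r4c4 ⇒ r4c4=1.
Step 15. [r4c6∈{3}] nothing but 3 survives at r4c6. So r4c6=3.
Step 16. [r2c6∈{5}] r2c6 has the single candidate 5. So r2c6=5.
Step 17. [r1c1∈{3}] only 3 remains possible at r1c1, so r1c1=3.
Step 18. [r6c3∈{1}] r6c3's peers cover all but 1 ⇒ r6c3=1.
Step 19. [r5c3∈{3}] nothing but 3 survives at r5c3. So r5c3=3.
Step 20. [r4c5∈{6}] r4c5 has the single candidate 6, so r4c5=6.
Step 21. [r2c3∈{2}] r2c3's peers cover all but 2. So r2c3=2.

Answer: 3 5 4 6 2 1 / 6 1 2 3 4 5 / 1 3 6 4 5 2 / 2 4 5 1 6 3 / 4 2 3 5 1 6 / 5 6 1 2 3 4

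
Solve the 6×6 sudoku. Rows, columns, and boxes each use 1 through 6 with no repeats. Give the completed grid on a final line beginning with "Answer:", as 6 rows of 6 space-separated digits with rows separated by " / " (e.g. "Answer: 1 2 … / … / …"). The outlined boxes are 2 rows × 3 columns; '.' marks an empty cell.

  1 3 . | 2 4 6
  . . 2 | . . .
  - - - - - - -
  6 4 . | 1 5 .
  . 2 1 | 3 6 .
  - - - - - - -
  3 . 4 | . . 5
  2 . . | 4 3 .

Step 1. [r6c6∈{1}] only 1 remains possible at r6c6, so r6c6=1.
Step 2. [r1c3∈{5}] nothing but 5 survives at r1c3 ⇒ r1c3=5.
Step 3. [r2c2∈{6}] nothing but 6 survives at r2c2, so r2c2=6.
Step 4. [r4c6∈{4}] r4c6 has the single candidate 4. So r4c6=4.
Step 5. [r6c3∈{6}] r6c3 is down to just 6. So r6c3=6.
Step 6. [r2c1∈{4}] only 4 remains possible at r2c1. So r2c1=4.
Step 7. [r5c4∈{6}] r5c4's peers cover all but 6 ⇒ r5c4=6.
Step 8. [r3c3∈{3}] r3c3's peers cover all but 3. So r3c3=3.
Step 9. [r6c2∈{5}] nothing but 5 survives at r6c2. So r6c2=5.
Step 10. [r2c4∈{5}] r2c4's peers cover all but 5 ⇒ r2c4=5.
Step 11. [r4c1∈{5}] r4c1 has the single candidate 5. So r4c1=5.
Step 12. [r5c5∈{2}] r5c5 is down to just 2. So r5c5=2.
Step 13. [r2c6∈{3}] only 3 remains possible at r2c6, so r2c6=3.
Step 14. [r5c2∈{1}] nothing but 1 survives at r5c2. So r5c2=1.
Step 15. [r3c6∈{2}] nothing but 2 survives at r3c6. So r3c6=2.
Step 16. [r2c5∈{1}] nothing but 1 survives at r2c5, so r2c5=1.

Answer: 1 3 5 2 4 6 / 4 6 2 5 1 3 / 6 4 3 1 5 2 / 5 2 1 3 6 4 / 3 1 4 6 2 5 / 2 5 6 4 3 1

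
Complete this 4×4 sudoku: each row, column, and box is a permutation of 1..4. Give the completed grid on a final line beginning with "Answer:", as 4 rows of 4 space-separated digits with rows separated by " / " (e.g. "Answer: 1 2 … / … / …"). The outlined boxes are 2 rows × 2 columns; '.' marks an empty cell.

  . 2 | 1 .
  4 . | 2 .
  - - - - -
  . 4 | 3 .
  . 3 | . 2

Step 1. [r2c4∈{3}] only 3 remains possible at r2c4. So r2c4=3.
Step 2. [r4c1∈{1}] r4c1 has the single candidate 1. So r4c1=1.
Step 3. [r2c2∈{1}] nothing but 1 survives at r2c2, so r2c2=1.
Step 4. [r1c1∈{3}] r1c1's peers cover all but 3. So r1c1=3.
Step 5. [r3c1∈{2}] nothing but 2 survives at r3c1. So r3c1=2.
Step 6. [r1c4∈{4}] r1c4 has the single candidate 4. So r1c4=4.
Step 7. [r4c3∈{4}] nothing but 4 survives at r4c3 ⇒ r4c3=4.
Step 8. [r3c4∈{1}] only 1 remains possible at r3c4, so r3c4=1.

Answer: 3 2 1 4 / 4 1 2 3 / 2 4 3 1 / 1 3 4 2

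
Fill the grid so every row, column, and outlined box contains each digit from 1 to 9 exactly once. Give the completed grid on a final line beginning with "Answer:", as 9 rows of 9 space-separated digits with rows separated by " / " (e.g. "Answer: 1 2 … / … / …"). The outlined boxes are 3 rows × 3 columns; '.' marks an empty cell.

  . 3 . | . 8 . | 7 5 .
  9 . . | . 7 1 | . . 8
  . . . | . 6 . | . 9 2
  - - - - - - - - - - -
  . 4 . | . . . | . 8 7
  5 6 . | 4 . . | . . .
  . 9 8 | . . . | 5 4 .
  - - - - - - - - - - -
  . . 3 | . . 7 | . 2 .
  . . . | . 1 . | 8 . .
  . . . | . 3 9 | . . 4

Step 1. [r6c5∈{2}] r6c5 has the single candidate 2, so r6c5=2.
Step 2. [r5c3∈{1,2,7}] across row 5, 7 lands solely at r5c3, so r5c3=7.
Step 3. [r8c3∈{2,4,5,6,9}] col 3 places 9 nowhere but r8c3 ⇒ r8c3=9.
Step 4. [r5c7∈{1,2,3,9}] row 5 places 2 nowhere but r5c7, so r5c7=2.
Step 5. [r6c4∈{1,3,6,7}] in row 6, 7 fits only at r6c4, so r6c4=7.
Step 6. [r4c4∈{1,3,5,6,9}] 1 has one home in col 4: r4c4, so r4c4=1.
Step 7. [r6c1∈{1,3}] across box 4, 1 lands solely at r6c1 ⇒ r6c1=1.
Step 8. [r4c3∈{2}] r4c3's peers cover all but 2, so r4c3=2.
Step 9. [r7c5∈{4,5}] in col 5, 4 fits only at r7c5 ⇒ r7c5=4.
Step 10. [r8c1∈{2,4,6,7}] in row 8, 4 fits only at r8c1, so r8c1=4.
Step 11. [r4c1∈{3}] r4c1 is down to just 3. So r4c1=3.
Step 12. [r4c5∈{5,9}] across col 5, 5 lands solely at r4c5 ⇒ r4c5=5.
Step 13. [r4c6∈{6}] r4c6 is down to just 6. So r4c6=6.
Step 14. [r6c9∈{3,6}] r6c9 is the only open cell in row 6 admitting 6, so r6c9=6.
Step 15. [r1c9∈{1}] r1c9 is down to just 1 ⇒ r1c9=1.
Step 16. [r4c7∈{9}] r4c7 is down to just 9. So r4c7=9.
Step 17. [r5c9∈{3}] only 3 remains possible at r5c9, so r5c9=3.
Step 18. [r8c9∈{5}] r8c9's peers cover all but 5 ⇒ r8c9=5.
Step 19. [r3c6∈{3,4,5}] col 6 places 5 nowhere but r3c6 ⇒ r3c6=5.
Step 20. [r8c6∈{2}] nothing but 2 survives at r8c6. So r8c6=2.
Step 21. [r8c2∈{7}] r8c2 is down to just 7, so r8c2=7.
Step 22. [r8c4∈{6}] r8c4 is down to just 6. So r8c4=6.
Step 23. [r3c4∈{3}] only 3 remains possible at r3c4, so r3c4=3.
Step 24. [r2c7∈{3,4,6}] in col 7, 3 fits only at r2c7. So r2c7=3.
Step 25. [r2c3∈{4,5,6}] 4 has one home in row 2: r2c3. So r2c3=4.
Step 26. [r9c3∈{1,5,6}] across col 3, 5 lands solely at r9c3 ⇒ r9c3=5.
Step 27. [r9c4∈{8}] r9c4 has the single candidate 8 ⇒ r9c4=8.
Step 28. [r2c4∈{2}] nothing but 2 survives at r2c4 ⇒ r2c4=2.
Step 29. [r1c1∈{2,6}] across row 1, 2 lands solely at r1c1 ⇒ r1c1=2.
Step 30. [r9c1∈{6}] r9c1 has the single candidate 6 ⇒ r9c1=6.
Step 31. [r9c7∈{1}] r9c7 has the single candidate 1 ⇒ r9c7=1.
Step 32. [r7c2∈{1,8}] across row 7, 1 lands solely at r7c2, so r7c2=1.
Step 33. [r3c1∈{7,8}] 7 has one home in row 3: r3c1 ⇒ r3c1=7.
Step 34. [r7c1∈{8}] r7c1 is down to just 8, so r7c1=8.
Step 35. [r5c6∈{8}] nothing but 8 survives at r5c6 ⇒ r5c6=8.
Step 36. [r1c3∈{6}] only 6 remains possible at r1c3. So r1c3=6.
Step 37. [r2c8∈{6}] only 6 remains possible at r2c8. So r2c8=6.
Step 38. [r1c4∈{9}] r1c4 is down to just 9, so r1c4=9.
Step 39. [r3c7∈{4}] nothing but 4 survives at r3c7, so r3c7=4.
Step 40. [r3c2∈{8}] nothing but 8 survives at r3c2. So r3c2=8.
Step 41. [r6c6∈{3}] r6c6 is down to just 3. So r6c6=3.
Step 42. [r9c8∈{7}] r9c8 has the single candidate 7. So r9c8=7.
Step 43. [r2c2∈{5}] only 5 remains possible at r2c2. So r2c2=5.
Step 44. [r3c3∈{1}] nothing but 1 survives at r3c3, so r3c3=1.
Step 45. [r8c8∈{3}] r8c8 is down to just 3 ⇒ r8c8=3.
Step 46. [r5c5∈{9}] r5c5's peers cover all but 9 ⇒ r5c5=9.
Step 47. [r7c9∈{9}] only 9 remains possible at r7c9. So r7c9=9.
Step 48. [r7c4∈{5}] r7c4 has the single candidate 5. So r7c4=5.
Step 49. [r5c8∈{1}] nothing but 1 survives at r5c8. So r5c8=1.
Step 50. [r9c2∈{2}] nothing but 2 survives at r9c2. So r9c2=2.
Step 51. [r7c7∈{6}] only 6 remains possible at r7c7 ⇒ r7c7=6.
Step 52. [r1c6∈{4}] only 4 remains possible at r1c6, so r1c6=4.

Answer: 2 3 6 9 8 4 7 5 1 / 9 5 4 2 7 1 3 6 8 / 7 8 1 3 6 5 4 9 2 / 3 4 2 1 5 6 9 8 7 / 5 6 7 4 9 8 2 1 3 / 1 9 8 7 2 3 5 4 6 / 8 1 3 5 4 7 6 2 9 / 4 7 9 6 1 2 8 3 5 / 6 2 5 8 3 9 1 7 4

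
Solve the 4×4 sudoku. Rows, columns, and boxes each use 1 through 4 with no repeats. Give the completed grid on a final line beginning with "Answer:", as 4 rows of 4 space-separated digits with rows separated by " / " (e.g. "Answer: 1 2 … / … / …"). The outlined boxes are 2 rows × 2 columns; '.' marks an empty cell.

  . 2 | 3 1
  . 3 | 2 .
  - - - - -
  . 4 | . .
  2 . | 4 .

Step 1. [r3c1∈{1,3}] in col 1, 3 fits only at r3c1. So r3c1=3.
Step 2. [r1c1∈{4}] r1c1 has the single candidate 4, so r1c1=4.
Step 3. [r3c4∈{2}] r3c4 has the single candidate 2. So r3c4=2.
Step 4. [r2c4∈{4}] only 4 remains possible at r2c4. So r2c4=4.
Step 5. [r2c1∈{1}] r2c1 is down to just 1. So r2c1=1.
Step 6. [r4c2∈{1}] only 1 remains possible at r4c2 ⇒ r4c2=1.
Step 7. [r3c3∈{1}] nothing but 1 survives at r3c3. So r3c3=1.
Step 8. [r4c4∈{3}] nothing but 3 survives at r4c4 ⇒ r4c4=3.

Answer: 4 2 3 1 / 1 3 2 4 / 3 4 1 2 / 2 1 4 3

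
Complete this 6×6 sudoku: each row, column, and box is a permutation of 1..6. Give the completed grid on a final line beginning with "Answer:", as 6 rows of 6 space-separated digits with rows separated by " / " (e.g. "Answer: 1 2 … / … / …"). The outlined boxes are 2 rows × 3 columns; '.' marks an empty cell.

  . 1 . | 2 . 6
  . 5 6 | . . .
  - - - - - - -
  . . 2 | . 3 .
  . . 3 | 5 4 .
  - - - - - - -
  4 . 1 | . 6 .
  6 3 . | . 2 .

Step 1. [r3c6∈{1}] r3c6 has the single candidate 1, so r3c6=1.
Step 2. [r5c4∈{3}] r5c4 has the single candidate 3. So r5c4=3.
Step 3. [r2c6∈{3,4}] col 6 places 3 nowhere but r2c6. So r2c6=3.
Step 4. [r6c6∈{4,5}] in col 6, 4 fits only at r6c6. So r6c6=4.
Step 5. [r6c4∈{1}] r6c4 is down to just 1. So r6c4=1.
Step 6. [r4c2∈{6}] r4c2 has the single candidate 6, so r4c2=6.
Step 7. [r5c6∈{5}] only 5 remains possible at r5c6 ⇒ r5c6=5.
Step 8. [r1c1∈{3}] r1c1 is down to just 3, so r1c1=3.
Step 9. [r2c4∈{4}] r2c4 is down to just 4. So r2c4=4.
Step 10. [r3c1∈{5}] nothing but 5 survives at r3c1, so r3c1=5.
Step 11. [r2c1∈{2}] r2c1 is down to just 2 ⇒ r2c1=2.
Step 12. [r1c3∈{4}] r1c3 has the single candidate 4, so r1c3=4.
Step 13. [r5c2∈{2}] r5c2 is down to just 2. So r5c2=2.
Step 14. [r4c6∈{2}] r4c6's peers cover all but 2, so r4c6=2.
Step 15. [r1c5∈{5}] r1c5's peers cover all but 5. So r1c5=5.
Step 16. [r2c5∈{1}] only 1 remains possible at r2c5. So r2c5=1.
Step 17. [r3c2∈{4}] nothing but 4 survives at r3c2, so r3c2=4.
Step 18. [r6c3∈{5}] only 5 remains possible at r6c3, so r6c3=5.
Step 19. [r4c1∈{1}] r4c1 is down to just 1. So r4c1=1.
Step 20. [r3c4∈{6}] only 6 remains possible at r3c4 ⇒ r3c4=6.

Answer: 3 1 4 2 5 6 / 2 5 6 4 1 3 / 5 4 2 6 3 1 / 1 6 3 5 4 2 / 4 2 1 3 6 5 / 6 3 5 1 2 4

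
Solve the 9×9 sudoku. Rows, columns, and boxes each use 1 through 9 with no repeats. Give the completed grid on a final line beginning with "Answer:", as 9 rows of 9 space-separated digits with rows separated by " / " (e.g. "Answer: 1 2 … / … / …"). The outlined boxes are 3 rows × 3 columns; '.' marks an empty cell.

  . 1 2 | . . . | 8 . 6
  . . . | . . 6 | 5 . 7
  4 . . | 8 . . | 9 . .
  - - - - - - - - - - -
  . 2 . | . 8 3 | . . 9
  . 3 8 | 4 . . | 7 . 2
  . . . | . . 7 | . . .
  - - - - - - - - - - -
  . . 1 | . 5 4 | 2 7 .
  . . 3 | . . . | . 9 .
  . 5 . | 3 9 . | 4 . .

Step 1. [r6c9∈{1,3,4,5,8}] across col 9, 4 lands solely at r6c9, so r6c9=4.
Step 2. [r7c4∈{6}] r7c4's peers cover all but 6 ⇒ r7c4=6.
Step 3. [r6c8∈{1,3,5,6,8}] in row 6, 8 fits only at r6c8, so r6c8=8.
Step 4. [r2c3∈{9}] r2c3 has the single candidate 9, so r2c3=9.
Step 5. [r8c2∈{4,6,7,8}] r8c2 is the only open cell in row 8 admitting 4. So r8c2=4.
Step 6. [r3c2∈{6,7}] r3c2 is the only open cell in col 2 admitting 7 ⇒ r3c2=7.
Step 7. [r6c2∈{6,9}] col 2 places 6 nowhere but r6c2 ⇒ r6c2=6.
Step 8. [r6c3∈{5}] r6c3's peers cover all but 5, so r6c3=5.
Step 9. [r3c6∈{1,2,5}] r3c6 is the only open cell in row 3 admitting 5, so r3c6=5.
Step 10. [r5c8∈{1,5,6}] in row 5, 5 fits only at r5c8 ⇒ r5c8=5.
Step 11. [r7c9∈{3,8}] row 7 places 3 nowhere but r7c9. So r7c9=3.
Step 12. [r3c9∈{1}] nothing but 1 survives at r3c9, so r3c9=1.
Step 13. [r9c9∈{8}] r9c9 has the single candidate 8 ⇒ r9c9=8.
Step 14. [r8c6∈{1,2,8}] col 6 places 8 nowhere but r8c6 ⇒ r8c6=8.
Step 15. [r9c6∈{1,2}] col 6 places 2 nowhere but r9c6 ⇒ r9c6=2.
Step 16. [r5c6∈{1,9}] 1 has one home in col 6: r5c6. So r5c6=1.
Step 17. [r9c8∈{1,6}] in row 9, 1 fits only at r9c8 ⇒ r9c8=1.
Step 18. [r6c5∈{2}] only 2 remains possible at r6c5 ⇒ r6c5=2.
Step 19. [r3c5∈{3}] nothing but 3 survives at r3c5 ⇒ r3c5=3.
Step 20. [r5c1∈{9}] r5c1 is down to just 9, so r5c1=9.
Step 21. [r6c1∈{1}] only 1 remains possible at r6c1, so r6c1=1.
Step 22. [r4c1∈{7}] r4c1's peers cover all but 7. So r4c1=7.
Step 23. [r7c1∈{8}] nothing but 8 survives at r7c1, so r7c1=8.
Step 24. [r8c7∈{6}] r8c7 has the single candidate 6 ⇒ r8c7=6.
Step 25. [r2c1∈{3}] r2c1's peers cover all but 3, so r2c1=3.
Step 26. [r2c4∈{1,2}] r2c4 is the only open cell in col 4 admitting 2 ⇒ r2c4=2.
Step 27. [r2c8∈{4}] only 4 remains possible at r2c8. So r2c8=4.
Step 28. [r8c4∈{1,7}] r8c4 is the only open cell in col 4 admitting 1 ⇒ r8c4=1.
Step 29. [r1c4∈{7,9}] r1c4 is the only open cell in col 4 admitting 7. So r1c4=7.
Step 30. [r9c1∈{6}] r9c1 is down to just 6 ⇒ r9c1=6.
Step 31. [r4c4∈{5}] r4c4's peers cover all but 5. So r4c4=5.
Step 32. [r6c4∈{9}] nothing but 9 survives at r6c4 ⇒ r6c4=9.
Step 33. [r8c5∈{7}] only 7 remains possible at r8c5 ⇒ r8c5=7.
Step 34. [r9c3∈{7}] r9c3 has the single candidate 7, so r9c3=7.
Step 35. [r1c8∈{3}] r1c8 is down to just 3. So r1c8=3.
Step 36. [r4c3∈{4}] r4c3 has the single candidate 4, so r4c3=4.
Step 37. [r8c9∈{5}] r8c9 is down to just 5, so r8c9=5.
Step 38. [r2c5∈{1}] nothing but 1 survives at r2c5. So r2c5=1.
Step 39. [r1c6∈{9}] r1c6 has the single candidate 9 ⇒ r1c6=9.
Step 40. [r4c8∈{6}] r4c8 has the single candidate 6. So r4c8=6.
Step 41. [r4c7∈{1}] r4c7 has the single candidate 1. So r4c7=1.
Step 42. [r1c1∈{5}] r1c1 has the single candidate 5, so r1c1=5.
Step 43. [r8c1∈{2}] r8c1 is down to just 2, so r8c1=2.
Step 44. [r2c2∈{8}] r2c2 is down to just 8, so r2c2=8.
Step 45. [r6c7∈{3}] nothing but 3 survives at r6c7 ⇒ r6c7=3.
Step 46. [r1c5∈{4}] r1c5's peers cover all but 4, so r1c5=4.
Step 47. [r3c8∈{2}] only 2 remains possible at r3c8 ⇒ r3c8=2.
Step 48. [r3c3∈{6}] nothing but 6 survives at r3c3. So r3c3=6.
Step 49. [r5c5∈{6}] r5c5's peers cover all but 6, so r5c5=6.
Step 50. [r7c2∈{9}] r7c2 is down to just 9. So r7c2=9.

Answer: 5 1 2 7 4 9 8 3 6 / 3 8 9 2 1 6 5 4 7 / 4 7 6 8 3 5 9 2 1 / 7 2 4 5 8 3 1 6 9 / 9 3 8 4 6 1 7 5 2 / 1 6 5 9 2 7 3 8 4 / 8 9 1 6 5 4 2 7 3 / 2 4 3 1 7 8 6 9 5 / 6 5 7 3 9 2 4 1 8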